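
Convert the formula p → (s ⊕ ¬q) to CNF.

p → (s ⊕ ¬q)
⇔ ¬p ∨ (s ⊕ ¬q)   [eliminate →]
⇔ ¬p ∨ ((s ∨ ¬q) ∧ ¬(s ∧ ¬q))   [expand ⊕]
⇔ ¬p ∨ ((s ∨ ¬q) ∧ (¬s ∨ ¬¬q))   [De Morgan]
⇔ ¬p ∨ ((s ∨ ¬q) ∧ (¬s ∨ q))   [double negation]
⇔ (¬p ∨ s ∨ ¬q) ∧ (¬p ∨ ¬s ∨ q)   [distribute ∨ over ∧]

(¬p ∨ s ∨ ¬q) ∧ (¬p ∨ ¬s ∨ q)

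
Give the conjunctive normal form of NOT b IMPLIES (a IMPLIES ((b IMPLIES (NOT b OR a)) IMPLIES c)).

b OR NOT a OR c

NOT b IMPLIES (a IMPLIES ((b IMPLIES (NOT b OR a)) IMPLIES c))
≡ NOT NOT b OR (a IMPLIES ((b IMPLIES (NOT b OR a)) IMPLIES c))   [eliminate IMPLIES]
≡ NOT NOT b OR NOT a OR ((b IMPLIES (NOT b OR a)) IMPLIES c)   [eliminate IMPLIES]
≡ NOT NOT b OR NOT a OR NOT (b IMPLIES (NOT b OR a)) OR c   [eliminate IMPLIES]
≡ NOT NOT b OR NOT a OR NOT (NOT b OR NOT b OR a) OR c   [eliminate IMPLIES]
≡ b OR NOT a OR NOT (NOT b OR NOT b OR a) OR c   [double negation]
≡ b OR NOT a OR (NOT NOT b AND NOT NOT b AND NOT a) OR c   [De Morgan]
≡ b OR NOT a OR (b AND NOT NOT b AND NOT a) OR c   [double negation]
≡ b OR NOT a OR (b AND b AND NOT a) OR c   [double negation]
≡ (b OR NOT a OR b OR c) AND (b OR NOT a OR b OR c) AND (b OR NOT a OR NOT a OR c)   [distribute OR over AND]
≡ b OR NOT a OR c   [simplify]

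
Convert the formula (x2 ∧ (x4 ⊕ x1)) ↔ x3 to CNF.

(¬x2 ∨ ¬x4 ∨ x1 ∨ x3) ∧ (¬x2 ∨ ¬x1 ∨ x4 ∨ x3) ∧ (¬x3 ∨ x2) ∧ (¬x3 ∨ x4 ∨ x1) ∧ (¬x3 ∨ ¬x4 ∨ ¬x1)

(x2 ∧ (x4 ⊕ x1)) ↔ x3
= ((x2 ∧ (x4 ⊕ x1)) → x3) ∧ (x3 → (x2 ∧ (x4 ⊕ x1)))
= (¬(x2 ∧ (x4 ⊕ x1)) ∨ x3) ∧ (x3 → (x2 ∧ (x4 ⊕ x1)))
= (¬(x2 ∧ (x4 ∨ x1) ∧ ¬(x4 ∧ x1)) ∨ x3) ∧ (x3 → (x2 ∧ (x4 ⊕ x1)))
= (¬(x2 ∧ (x4 ∨ x1) ∧ ¬(x4 ∧ x1)) ∨ x3) ∧ (¬x3 ∨ (x2 ∧ (x4 ⊕ x1)))
= (¬(x2 ∧ (x4 ∨ x1) ∧ ¬(x4 ∧ x1)) ∨ x3) ∧ (¬x3 ∨ (x2 ∧ (x4 ∨ x1) ∧ ¬(x4 ∧ x1)))
= (¬x2 ∨ ¬(x4 ∨ x1) ∨ ¬¬(x4 ∧ x1) ∨ x3) ∧ (¬x3 ∨ (x2 ∧ (x4 ∨ x1) ∧ ¬(x4 ∧ x1)))
= (¬x2 ∨ (¬x4 ∧ ¬x1) ∨ ¬¬(x4 ∧ x1) ∨ x3) ∧ (¬x3 ∨ (x2 ∧ (x4 ∨ x1) ∧ ¬(x4 ∧ x1)))
= (¬x2 ∨ (¬x4 ∧ ¬x1) ∨ (x4 ∧ x1) ∨ x3) ∧ (¬x3 ∨ (x2 ∧ (x4 ∨ x1) ∧ ¬(x4 ∧ x1)))
= (¬x2 ∨ (¬x4 ∧ ¬x1) ∨ (x4 ∧ x1) ∨ x3) ∧ (¬x3 ∨ (x2 ∧ (x4 ∨ x1) ∧ (¬x4 ∨ ¬x1)))
= (¬x2 ∨ ¬x4 ∨ x4 ∨ x3) ∧ (¬x2 ∨ ¬x4 ∨ x1 ∨ x3) ∧ (¬x2 ∨ ¬x1 ∨ x4 ∨ x3) ∧ (¬x2 ∨ ¬x1 ∨ x1 ∨ x3) ∧ (¬x3 ∨ x2) ∧ (¬x3 ∨ x4 ∨ x1) ∧ (¬x3 ∨ ¬x4 ∨ ¬x1)
= (¬x2 ∨ ¬x4 ∨ x1 ∨ x3) ∧ (¬x2 ∨ ¬x1 ∨ x4 ∨ x3) ∧ (¬x3 ∨ x2) ∧ (¬x3 ∨ x4 ∨ x1) ∧ (¬x3 ∨ ¬x4 ∨ ¬x1)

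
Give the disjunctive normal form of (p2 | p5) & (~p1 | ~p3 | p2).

p2 | (p5 & ~p1) | (p5 & ~p3)

(p2 | p5) & (~p1 | ~p3 | p2)
⇔ (p2 & ~p1) | (p2 & ~p3) | (p2 & p2) | (p5 & ~p1) | (p5 & ~p3) | (p5 & p2)
⇔ p2 | (p5 & ~p1) | (p5 & ~p3)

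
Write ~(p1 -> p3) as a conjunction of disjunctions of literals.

p1 & ~p3

~(p1 -> p3)
≡ ~(~p1 | p3)   — eliminate ->
≡ ~~p1 & ~p3   — De Morgan
≡ p1 & ~p3   — double negation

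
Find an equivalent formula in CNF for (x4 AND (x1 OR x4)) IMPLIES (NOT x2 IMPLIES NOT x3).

(x4 AND (x1 OR x4)) IMPLIES (NOT x2 IMPLIES NOT x3)
⇔ NOT (x4 AND (x1 OR x4)) OR (NOT x2 IMPLIES NOT x3)   [eliminate IMPLIES]
⇔ NOT (x4 AND (x1 OR x4)) OR NOT NOT x2 OR NOT x3   [eliminate IMPLIES]
⇔ NOT x4 OR NOT (x1 OR x4) OR NOT NOT x2 OR NOT x3   [De Morgan]
⇔ NOT x4 OR (NOT x1 AND NOT x4) OR NOT NOT x2 OR NOT x3   [De Morgan]
⇔ NOT x4 OR (NOT x1 AND NOT x4) OR x2 OR NOT x3   [double negation]
⇔ (NOT x4 OR NOT x1 OR x2 OR NOT x3) AND (NOT x4 OR NOT x4 OR x2 OR NOT x3)   [distribute OR over AND]
⇔ NOT x4 OR x2 OR NOT x3   [simplify]

NOT x4 OR x2 OR NOT x3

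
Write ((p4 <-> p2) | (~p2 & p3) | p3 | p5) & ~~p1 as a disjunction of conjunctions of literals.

(~p4 & ~p2 & p1) | (p2 & p4 & p1) | (p3 & p1) | (p5 & p1)

((p4 <-> p2) | (~p2 & p3) | p3 | p5) & ~~p1
= (((p4 -> p2) & (p2 -> p4)) | (~p2 & p3) | p3 | p5) & ~~p1   — eliminate <->
= (((~p4 | p2) & (p2 -> p4)) | (~p2 & p3) | p3 | p5) & ~~p1   — eliminate ->
= (((~p4 | p2) & (~p2 | p4)) | (~p2 & p3) | p3 | p5) & ~~p1   — eliminate ->
= (((~p4 | p2) & (~p2 | p4)) | (~p2 & p3) | p3 | p5) & p1   — double negation
= (~p4 & ~p2 & p1) | (~p4 & p4 & p1) | (p2 & ~p2 & p1) | (p2 & p4 & p1) | (~p2 & p3 & p1) | (p3 & p1) | (p5 & p1)   — distribute & over |
= (~p4 & ~p2 & p1) | (p2 & p4 & p1) | (p3 & p1) | (p5 & p1)   — simplify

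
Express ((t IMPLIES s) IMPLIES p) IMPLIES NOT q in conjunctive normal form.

(NOT t OR s OR NOT q) AND (NOT p OR NOT q)

((t IMPLIES s) IMPLIES p) IMPLIES NOT q
≡ NOT ((t IMPLIES s) IMPLIES p) OR NOT q   [eliminate IMPLIES]
≡ NOT (NOT (t IMPLIES s) OR p) OR NOT q   [eliminate IMPLIES]
≡ NOT (NOT (NOT t OR s) OR p) OR NOT q   [eliminate IMPLIES]
≡ (NOT NOT (NOT t OR s) AND NOT p) OR NOT q   [De Morgan]
≡ ((NOT t OR s) AND NOT p) OR NOT q   [double negation]
≡ (NOT t OR s OR NOT q) AND (NOT p OR NOT q)   [distribute OR over AND]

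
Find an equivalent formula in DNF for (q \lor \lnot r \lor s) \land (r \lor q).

(q \lor \lnot r \lor s) \land (r \lor q)
⇔ (q \land r) \lor (q \land q) \lor (\lnot r \land r) \lor (\lnot r \land q) \lor (s \land r) \lor (s \land q)   [distribute \land over \lor]
⇔ q \lor (s \land r)   [simplify]

q \lor (s \land r)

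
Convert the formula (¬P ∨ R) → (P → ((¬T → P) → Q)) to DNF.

(¬P ∨ R) → (P → ((¬T → P) → Q))
≡ ¬(¬P ∨ R) ∨ (P → ((¬T → P) → Q))   [eliminate →]
≡ ¬(¬P ∨ R) ∨ ¬P ∨ ((¬T → P) → Q)   [eliminate →]
≡ ¬(¬P ∨ R) ∨ ¬P ∨ ¬(¬T → P) ∨ Q   [eliminate →]
≡ ¬(¬P ∨ R) ∨ ¬P ∨ ¬(¬¬T ∨ P) ∨ Q   [eliminate →]
≡ (¬¬P ∧ ¬R) ∨ ¬P ∨ ¬(¬¬T ∨ P) ∨ Q   [De Morgan]
≡ (P ∧ ¬R) ∨ ¬P ∨ ¬(¬¬T ∨ P) ∨ Q   [double negation]
≡ (P ∧ ¬R) ∨ ¬P ∨ (¬¬¬T ∧ ¬P) ∨ Q   [De Morgan]
≡ (P ∧ ¬R) ∨ ¬P ∨ (¬T ∧ ¬P) ∨ Q   [double negation]
≡ (P ∧ ¬R) ∨ ¬P ∨ Q   [simplify]

(P ∧ ¬R) ∨ ¬P ∨ Q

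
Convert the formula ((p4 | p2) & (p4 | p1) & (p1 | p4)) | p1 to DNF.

p4 | p1

((p4 | p2) & (p4 | p1) & (p1 | p4)) | p1
≡ (p4 & p4 & p1) | (p4 & p4 & p4) | (p4 & p1 & p1) | (p4 & p1 & p4) | (p2 & p4 & p1) | (p2 & p4 & p4) | (p2 & p1 & p1) | (p2 & p1 & p4) | p1   [distribute & over |]
≡ p4 | p1   [simplify]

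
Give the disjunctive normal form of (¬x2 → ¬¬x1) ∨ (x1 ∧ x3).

(¬x2 → ¬¬x1) ∨ (x1 ∧ x3)
≡ ¬¬x2 ∨ ¬¬x1 ∨ (x1 ∧ x3)   (eliminate →)
≡ x2 ∨ ¬¬x1 ∨ (x1 ∧ x3)   (double negation)
≡ x2 ∨ x1 ∨ (x1 ∧ x3)   (double negation)
≡ x2 ∨ x1   (simplify)

x2 ∨ x1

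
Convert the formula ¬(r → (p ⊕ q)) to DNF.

(r ∧ ¬p ∧ ¬q) ∨ (r ∧ q ∧ p)

¬(r → (p ⊕ q))
≡ ¬(¬r ∨ (p ⊕ q))   (eliminate →)
≡ ¬(¬r ∨ (p ∧ ¬q) ∨ (¬p ∧ q))   (expand ⊕)
≡ ¬¬r ∧ ¬(p ∧ ¬q) ∧ ¬(¬p ∧ q)   (De Morgan)
≡ r ∧ ¬(p ∧ ¬q) ∧ ¬(¬p ∧ q)   (double negation)
≡ r ∧ (¬p ∨ ¬¬q) ∧ ¬(¬p ∧ q)   (De Morgan)
≡ r ∧ (¬p ∨ q) ∧ ¬(¬p ∧ q)   (double negation)
≡ r ∧ (¬p ∨ q) ∧ (¬¬p ∨ ¬q)   (De Morgan)
≡ r ∧ (¬p ∨ q) ∧ (p ∨ ¬q)   (double negation)
≡ (r ∧ ¬p ∧ p) ∨ (r ∧ ¬p ∧ ¬q) ∨ (r ∧ q ∧ p) ∨ (r ∧ q ∧ ¬q)   (distribute ∧ over ∨)
≡ (r ∧ ¬p ∧ ¬q) ∨ (r ∧ q ∧ p)   (simplify)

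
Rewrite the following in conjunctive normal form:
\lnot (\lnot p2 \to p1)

\lnot p2 \land \lnot p1

\lnot (\lnot p2 \to p1)
≡ \lnot (\lnot \lnot p2 \lor p1)   — eliminate \to
≡ \lnot \lnot \lnot p2 \land \lnot p1   — De Morgan
≡ \lnot p2 \land \lnot p1   — double negation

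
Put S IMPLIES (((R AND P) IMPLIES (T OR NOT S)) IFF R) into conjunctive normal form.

(NOT S OR R) AND (NOT S OR NOT R OR NOT P OR T)

S IMPLIES (((R AND P) IMPLIES (T OR NOT S)) IFF R)
⇔ NOT S OR (((R AND P) IMPLIES (T OR NOT S)) IFF R)   [eliminate IMPLIES]
⇔ NOT S OR ((((R AND P) IMPLIES (T OR NOT S)) IMPLIES R) AND (R IMPLIES ((R AND P) IMPLIES (T OR NOT S))))   [eliminate IFF]
⇔ NOT S OR ((NOT ((R AND P) IMPLIES (T OR NOT S)) OR R) AND (R IMPLIES ((R AND P) IMPLIES (T OR NOT S))))   [eliminate IMPLIES]
⇔ NOT S OR ((NOT (NOT (R AND P) OR T OR NOT S) OR R) AND (R IMPLIES ((R AND P) IMPLIES (T OR NOT S))))   [eliminate IMPLIES]
⇔ NOT S OR ((NOT (NOT (R AND P) OR T OR NOT S) OR R) AND (NOT R OR ((R AND P) IMPLIES (T OR NOT S))))   [eliminate IMPLIES]
⇔ NOT S OR ((NOT (NOT (R AND P) OR T OR NOT S) OR R) AND (NOT R OR NOT (R AND P) OR T OR NOT S))   [eliminate IMPLIES]
⇔ NOT S OR (((NOT NOT (R AND P) AND NOT T AND NOT NOT S) OR R) AND (NOT R OR NOT (R AND P) OR T OR NOT S))   [De Morgan]
⇔ NOT S OR (((R AND P AND NOT T AND NOT NOT S) OR R) AND (NOT R OR NOT (R AND P) OR T OR NOT S))   [double negation]
⇔ NOT S OR (((R AND P AND NOT T AND S) OR R) AND (NOT R OR NOT (R AND P) OR T OR NOT S))   [double negation]
⇔ NOT S OR (((R AND P AND NOT T AND S) OR R) AND (NOT R OR NOT R OR NOT P OR T OR NOT S))   [De Morgan]
⇔ (NOT S OR R OR R) AND (NOT S OR P OR R) AND (NOT S OR NOT T OR R) AND (NOT S OR S OR R) AND (NOT S OR NOT R OR NOT R OR NOT P OR T OR NOT S)   [distribute OR over AND]
⇔ (NOT S OR R) AND (NOT S OR NOT R OR NOT P OR T)   [simplify]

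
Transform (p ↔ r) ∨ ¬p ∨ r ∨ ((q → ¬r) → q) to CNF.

(p ↔ r) ∨ ¬p ∨ r ∨ ((q → ¬r) → q)
⇔ ((p → r) ∧ (r → p)) ∨ ¬p ∨ r ∨ ((q → ¬r) → q)
⇔ ((¬p ∨ r) ∧ (r → p)) ∨ ¬p ∨ r ∨ ((q → ¬r) → q)
⇔ ((¬p ∨ r) ∧ (¬r ∨ p)) ∨ ¬p ∨ r ∨ ((q → ¬r) → q)
⇔ ((¬p ∨ r) ∧ (¬r ∨ p)) ∨ ¬p ∨ r ∨ ¬(q → ¬r) ∨ q
⇔ ((¬p ∨ r) ∧ (¬r ∨ p)) ∨ ¬p ∨ r ∨ ¬(¬q ∨ ¬r) ∨ q
⇔ ((¬p ∨ r) ∧ (¬r ∨ p)) ∨ ¬p ∨ r ∨ (¬¬q ∧ ¬¬r) ∨ q
⇔ ((¬p ∨ r) ∧ (¬r ∨ p)) ∨ ¬p ∨ r ∨ (q ∧ ¬¬r) ∨ q
⇔ ((¬p ∨ r) ∧ (¬r ∨ p)) ∨ ¬p ∨ r ∨ (q ∧ r) ∨ q
⇔ (¬p ∨ r ∨ ¬p ∨ r ∨ q ∨ q) ∧ (¬p ∨ r ∨ ¬p ∨ r ∨ r ∨ q) ∧ (¬r ∨ p ∨ ¬p ∨ r ∨ q ∨ q) ∧ (¬r ∨ p ∨ ¬p ∨ r ∨ r ∨ q)
⇔ ¬p ∨ r ∨ q

¬p ∨ r ∨ q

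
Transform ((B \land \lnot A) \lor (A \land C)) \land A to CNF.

(B \lor C) \land (\lnot A \lor C) \land A

((B \land \lnot A) \lor (A \land C)) \land A
≡ (B \lor A) \land (B \lor C) \land (\lnot A \lor A) \land (\lnot A \lor C) \land A
≡ (B \lor C) \land (\lnot A \lor C) \land A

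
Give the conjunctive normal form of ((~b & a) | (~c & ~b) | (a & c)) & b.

((~b & a) | (~c & ~b) | (a & c)) & b
≡ (~b | ~c | a) & (~b | ~c | c) & (~b | ~b | a) & (~b | ~b | c) & (a | ~c | a) & (a | ~c | c) & (a | ~b | a) & (a | ~b | c) & b   (distribute | over &)
≡ (~b | a) & (~b | c) & (a | ~c) & b   (simplify)

(~b | a) & (~b | c) & (a | ~c) & b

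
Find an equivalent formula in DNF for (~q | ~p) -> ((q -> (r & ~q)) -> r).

q | r

(~q | ~p) -> ((q -> (r & ~q)) -> r)
≡ ~(~q | ~p) | ((q -> (r & ~q)) -> r)   (eliminate ->)
≡ ~(~q | ~p) | ~(q -> (r & ~q)) | r   (eliminate ->)
≡ ~(~q | ~p) | ~(~q | (r & ~q)) | r   (eliminate ->)
≡ (~~q & ~~p) | ~(~q | (r & ~q)) | r   (De Morgan)
≡ (q & ~~p) | ~(~q | (r & ~q)) | r   (double negation)
≡ (q & p) | ~(~q | (r & ~q)) | r   (double negation)
≡ (q & p) | (~~q & ~(r & ~q)) | r   (De Morgan)
≡ (q & p) | (q & ~(r & ~q)) | r   (double negation)
≡ (q & p) | (q & (~r | ~~q)) | r   (De Morgan)
≡ (q & p) | (q & (~r | q)) | r   (double negation)
≡ (q & p) | (q & ~r) | (q & q) | r   (distribute & over |)
≡ q | r   (simplify)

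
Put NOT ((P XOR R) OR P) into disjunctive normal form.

NOT ((P XOR R) OR P)
= NOT ((P AND NOT R) OR (NOT P AND R) OR P)   [expand XOR]
= NOT (P AND NOT R) AND NOT (NOT P AND R) AND NOT P   [De Morgan]
= (NOT P OR NOT NOT R) AND NOT (NOT P AND R) AND NOT P   [De Morgan]
= (NOT P OR R) AND NOT (NOT P AND R) AND NOT P   [double negation]
= (NOT P OR R) AND (NOT NOT P OR NOT R) AND NOT P   [De Morgan]
= (NOT P OR R) AND (P OR NOT R) AND NOT P   [double negation]
= (NOT P AND P AND NOT P) OR (NOT P AND NOT R AND NOT P) OR (R AND P AND NOT P) OR (R AND NOT R AND NOT P)   [distribute AND over OR]
= NOT P AND NOT R   [simplify]

NOT P AND NOT R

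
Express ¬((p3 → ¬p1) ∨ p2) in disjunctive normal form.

¬((p3 → ¬p1) ∨ p2)
⇔ ¬(¬p3 ∨ ¬p1 ∨ p2)   [eliminate →]
⇔ ¬¬p3 ∧ ¬¬p1 ∧ ¬p2   [De Morgan]
⇔ p3 ∧ ¬¬p1 ∧ ¬p2   [double negation]
⇔ p3 ∧ p1 ∧ ¬p2   [double negation]

p3 ∧ p1 ∧ ¬p2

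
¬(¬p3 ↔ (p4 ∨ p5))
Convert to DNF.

(¬p3 ∧ ¬p4 ∧ ¬p5) ∨ (p4 ∧ p3) ∨ (p5 ∧ p3)

¬(¬p3 ↔ (p4 ∨ p5))
= ¬((¬p3 → (p4 ∨ p5)) ∧ ((p4 ∨ p5) → ¬p3))   [eliminate ↔]
= ¬((¬¬p3 ∨ p4 ∨ p5) ∧ ((p4 ∨ p5) → ¬p3))   [eliminate →]
= ¬((¬¬p3 ∨ p4 ∨ p5) ∧ (¬(p4 ∨ p5) ∨ ¬p3))   [eliminate →]
= ¬(¬¬p3 ∨ p4 ∨ p5) ∨ ¬(¬(p4 ∨ p5) ∨ ¬p3)   [De Morgan]
= (¬¬¬p3 ∧ ¬p4 ∧ ¬p5) ∨ ¬(¬(p4 ∨ p5) ∨ ¬p3)   [De Morgan]
= (¬p3 ∧ ¬p4 ∧ ¬p5) ∨ ¬(¬(p4 ∨ p5) ∨ ¬p3)   [double negation]
= (¬p3 ∧ ¬p4 ∧ ¬p5) ∨ (¬¬(p4 ∨ p5) ∧ ¬¬p3)   [De Morgan]
= (¬p3 ∧ ¬p4 ∧ ¬p5) ∨ ((p4 ∨ p5) ∧ ¬¬p3)   [double negation]
= (¬p3 ∧ ¬p4 ∧ ¬p5) ∨ ((p4 ∨ p5) ∧ p3)   [double negation]
= (¬p3 ∧ ¬p4 ∧ ¬p5) ∨ (p4 ∧ p3) ∨ (p5 ∧ p3)   [distribute ∧ over ∨]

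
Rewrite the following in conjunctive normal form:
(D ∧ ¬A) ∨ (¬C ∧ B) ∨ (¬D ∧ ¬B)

(D ∨ ¬C ∨ ¬B) ∧ (¬A ∨ ¬C ∨ ¬D) ∧ (¬A ∨ ¬C ∨ ¬B) ∧ (¬A ∨ B ∨ ¬D)

(D ∧ ¬A) ∨ (¬C ∧ B) ∨ (¬D ∧ ¬B)
≡ (D ∨ ¬C ∨ ¬D) ∧ (D ∨ ¬C ∨ ¬B) ∧ (D ∨ B ∨ ¬D) ∧ (D ∨ B ∨ ¬B) ∧ (¬A ∨ ¬C ∨ ¬D) ∧ (¬A ∨ ¬C ∨ ¬B) ∧ (¬A ∨ B ∨ ¬D) ∧ (¬A ∨ B ∨ ¬B)
≡ (D ∨ ¬C ∨ ¬B) ∧ (¬A ∨ ¬C ∨ ¬D) ∧ (¬A ∨ ¬C ∨ ¬B) ∧ (¬A ∨ B ∨ ¬D)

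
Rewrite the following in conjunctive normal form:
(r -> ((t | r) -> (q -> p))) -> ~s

(r | ~s) & (q | ~s) & (~p | ~s)

(r -> ((t | r) -> (q -> p))) -> ~s
≡ ~(r -> ((t | r) -> (q -> p))) | ~s   — eliminate ->
≡ ~(~r | ((t | r) -> (q -> p))) | ~s   — eliminate ->
≡ ~(~r | ~(t | r) | (q -> p)) | ~s   — eliminate ->
≡ ~(~r | ~(t | r) | ~q | p) | ~s   — eliminate ->
≡ (~~r & ~~(t | r) & ~~q & ~p) | ~s   — De Morgan
≡ (r & ~~(t | r) & ~~q & ~p) | ~s   — double negation
≡ (r & (t | r) & ~~q & ~p) | ~s   — double negation
≡ (r & (t | r) & q & ~p) | ~s   — double negation
≡ (r | ~s) & (t | r | ~s) & (q | ~s) & (~p | ~s)   — distribute | over &
≡ (r | ~s) & (q | ~s) & (~p | ~s)   — simplify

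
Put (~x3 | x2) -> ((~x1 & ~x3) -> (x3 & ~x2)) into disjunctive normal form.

x1 | x3

(~x3 | x2) -> ((~x1 & ~x3) -> (x3 & ~x2))
⇔ ~(~x3 | x2) | ((~x1 & ~x3) -> (x3 & ~x2))   [eliminate ->]
⇔ ~(~x3 | x2) | ~(~x1 & ~x3) | (x3 & ~x2)   [eliminate ->]
⇔ (~~x3 & ~x2) | ~(~x1 & ~x3) | (x3 & ~x2)   [De Morgan]
⇔ (x3 & ~x2) | ~(~x1 & ~x3) | (x3 & ~x2)   [double negation]
⇔ (x3 & ~x2) | ~~x1 | ~~x3 | (x3 & ~x2)   [De Morgan]
⇔ (x3 & ~x2) | x1 | ~~x3 | (x3 & ~x2)   [double negation]
⇔ (x3 & ~x2) | x1 | x3 | (x3 & ~x2)   [double negation]
⇔ x1 | x3   [simplify]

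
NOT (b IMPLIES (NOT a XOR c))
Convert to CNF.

NOT (b IMPLIES (NOT a XOR c))
= NOT (NOT b OR (NOT a XOR c))   (eliminate IMPLIES)
= NOT (NOT b OR ((NOT a OR c) AND NOT (NOT a AND c)))   (expand XOR)
= NOT NOT b AND NOT ((NOT a OR c) AND NOT (NOT a AND c))   (De Morgan)
= b AND NOT ((NOT a OR c) AND NOT (NOT a AND c))   (double negation)
= b AND (NOT (NOT a OR c) OR NOT NOT (NOT a AND c))   (De Morgan)
= b AND ((NOT NOT a AND NOT c) OR NOT NOT (NOT a AND c))   (De Morgan)
= b AND ((a AND NOT c) OR NOT NOT (NOT a AND c))   (double negation)
= b AND ((a AND NOT c) OR (NOT a AND c))   (double negation)
= b AND (a OR NOT a) AND (a OR c) AND (NOT c OR NOT a) AND (NOT c OR c)   (distribute OR over AND)
= b AND (a OR c) AND (NOT c OR NOT a)   (simplify)

b AND (a OR c) AND (NOT c OR NOT a)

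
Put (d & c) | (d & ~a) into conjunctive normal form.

d & (c | ~a)

(d & c) | (d & ~a)
≡ (d | d) & (d | ~a) & (c | d) & (c | ~a)   (distribute | over &)
≡ d & (c | ~a)   (simplify)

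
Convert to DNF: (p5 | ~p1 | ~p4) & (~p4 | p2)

(p5 & p2) | (~p1 & p2) | ~p4

(p5 | ~p1 | ~p4) & (~p4 | p2)
⇔ (p5 & ~p4) | (p5 & p2) | (~p1 & ~p4) | (~p1 & p2) | (~p4 & ~p4) | (~p4 & p2)
⇔ (p5 & p2) | (~p1 & p2) | ~p4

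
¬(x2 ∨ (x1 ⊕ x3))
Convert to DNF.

¬(x2 ∨ (x1 ⊕ x3))
≡ ¬(x2 ∨ (x1 ∧ ¬x3) ∨ (¬x1 ∧ x3))
≡ ¬x2 ∧ ¬(x1 ∧ ¬x3) ∧ ¬(¬x1 ∧ x3)
≡ ¬x2 ∧ (¬x1 ∨ ¬¬x3) ∧ ¬(¬x1 ∧ x3)
≡ ¬x2 ∧ (¬x1 ∨ x3) ∧ ¬(¬x1 ∧ x3)
≡ ¬x2 ∧ (¬x1 ∨ x3) ∧ (¬¬x1 ∨ ¬x3)
≡ ¬x2 ∧ (¬x1 ∨ x3) ∧ (x1 ∨ ¬x3)
≡ (¬x2 ∧ ¬x1 ∧ x1) ∨ (¬x2 ∧ ¬x1 ∧ ¬x3) ∨ (¬x2 ∧ x3 ∧ x1) ∨ (¬x2 ∧ x3 ∧ ¬x3)
≡ (¬x2 ∧ ¬x1 ∧ ¬x3) ∨ (¬x2 ∧ x3 ∧ x1)

(¬x2 ∧ ¬x1 ∧ ¬x3) ∨ (¬x2 ∧ x3 ∧ x1)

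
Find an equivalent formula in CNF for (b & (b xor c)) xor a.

(b | a) & (~b | ~c | a) & (~b | c | ~a)

(b & (b xor c)) xor a
= ((b & (b xor c)) | a) & ~(b & (b xor c) & a)
= ((b & (b | c) & ~(b & c)) | a) & ~(b & (b xor c) & a)
= ((b & (b | c) & ~(b & c)) | a) & ~(b & (b | c) & ~(b & c) & a)
= ((b & (b | c) & (~b | ~c)) | a) & ~(b & (b | c) & ~(b & c) & a)
= ((b & (b | c) & (~b | ~c)) | a) & (~b | ~(b | c) | ~~(b & c) | ~a)
= ((b & (b | c) & (~b | ~c)) | a) & (~b | (~b & ~c) | ~~(b & c) | ~a)
= ((b & (b | c) & (~b | ~c)) | a) & (~b | (~b & ~c) | (b & c) | ~a)
= (b | a) & (b | c | a) & (~b | ~c | a) & (~b | ~b | b | ~a) & (~b | ~b | c | ~a) & (~b | ~c | b | ~a) & (~b | ~c | c | ~a)
= (b | a) & (~b | ~c | a) & (~b | c | ~a)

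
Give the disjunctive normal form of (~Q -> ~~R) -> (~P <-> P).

(~Q -> ~~R) -> (~P <-> P)
= ~(~Q -> ~~R) | (~P <-> P)   (eliminate ->)
= ~(~~Q | ~~R) | (~P <-> P)   (eliminate ->)
= ~(~~Q | ~~R) | ((~P -> P) & (P -> ~P))   (eliminate <->)
= ~(~~Q | ~~R) | ((~~P | P) & (P -> ~P))   (eliminate ->)
= ~(~~Q | ~~R) | ((~~P | P) & (~P | ~P))   (eliminate ->)
= (~~~Q & ~~~R) | ((~~P | P) & (~P | ~P))   (De Morgan)
= (~Q & ~~~R) | ((~~P | P) & (~P | ~P))   (double negation)
= (~Q & ~R) | ((~~P | P) & (~P | ~P))   (double negation)
= (~Q & ~R) | ((P | P) & (~P | ~P))   (double negation)
= (~Q & ~R) | (P & ~P) | (P & ~P) | (P & ~P) | (P & ~P)   (distribute & over |)
= ~Q & ~R   (simplify)

~Q & ~R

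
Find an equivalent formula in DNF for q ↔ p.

(¬q ∧ ¬p) ∨ (p ∧ q)

q ↔ p
= (q → p) ∧ (p → q)   [eliminate ↔]
= (¬q ∨ p) ∧ (p → q)   [eliminate →]
= (¬q ∨ p) ∧ (¬p ∨ q)   [eliminate →]
= (¬q ∧ ¬p) ∨ (¬q ∧ q) ∨ (p ∧ ¬p) ∨ (p ∧ q)   [distribute ∧ over ∨]
= (¬q ∧ ¬p) ∨ (p ∧ q)   [simplify]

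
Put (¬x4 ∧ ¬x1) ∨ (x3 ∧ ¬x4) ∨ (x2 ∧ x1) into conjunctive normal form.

(¬x4 ∨ x2) ∧ (¬x4 ∨ x1) ∧ (¬x1 ∨ x3 ∨ x2)

(¬x4 ∧ ¬x1) ∨ (x3 ∧ ¬x4) ∨ (x2 ∧ x1)
⇔ (¬x4 ∨ x3 ∨ x2) ∧ (¬x4 ∨ x3 ∨ x1) ∧ (¬x4 ∨ ¬x4 ∨ x2) ∧ (¬x4 ∨ ¬x4 ∨ x1) ∧ (¬x1 ∨ x3 ∨ x2) ∧ (¬x1 ∨ x3 ∨ x1) ∧ (¬x1 ∨ ¬x4 ∨ x2) ∧ (¬x1 ∨ ¬x4 ∨ x1)   [distribute ∨ over ∧]
⇔ (¬x4 ∨ x2) ∧ (¬x4 ∨ x1) ∧ (¬x1 ∨ x3 ∨ x2)   [simplify]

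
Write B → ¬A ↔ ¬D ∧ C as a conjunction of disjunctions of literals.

B → ¬A ↔ ¬D ∧ C
≡ ((B → ¬A) → ¬D ∧ C) ∧ (¬D ∧ C → (B → ¬A))   [eliminate ↔]
≡ (¬(B → ¬A) ∨ ¬D ∧ C) ∧ (¬D ∧ C → (B → ¬A))   [eliminate →]
≡ (¬(¬B ∨ ¬A) ∨ ¬D ∧ C) ∧ (¬D ∧ C → (B → ¬A))   [eliminate →]
≡ (¬(¬B ∨ ¬A) ∨ ¬D ∧ C) ∧ (¬(¬D ∧ C) ∨ (B → ¬A))   [eliminate →]
≡ (¬(¬B ∨ ¬A) ∨ ¬D ∧ C) ∧ (¬(¬D ∧ C) ∨ ¬B ∨ ¬A)   [eliminate →]
≡ (¬¬B ∧ ¬¬A ∨ ¬D ∧ C) ∧ (¬(¬D ∧ C) ∨ ¬B ∨ ¬A)   [De Morgan]
≡ (B ∧ ¬¬A ∨ ¬D ∧ C) ∧ (¬(¬D ∧ C) ∨ ¬B ∨ ¬A)   [double negation]
≡ (B ∧ A ∨ ¬D ∧ C) ∧ (¬(¬D ∧ C) ∨ ¬B ∨ ¬A)   [double negation]
≡ (B ∧ A ∨ ¬D ∧ C) ∧ (¬¬D ∨ ¬C ∨ ¬B ∨ ¬A)   [De Morgan]
≡ (B ∧ A ∨ ¬D ∧ C) ∧ (D ∨ ¬C ∨ ¬B ∨ ¬A)   [double negation]
≡ (B ∨ ¬D) ∧ (B ∨ C) ∧ (A ∨ ¬D) ∧ (A ∨ C) ∧ (D ∨ ¬C ∨ ¬B ∨ ¬A)   [distribute ∨ over ∧]

(B ∨ ¬D) ∧ (B ∨ C) ∧ (A ∨ ¬D) ∧ (A ∨ C) ∧ (D ∨ ¬C ∨ ¬B ∨ ¬A)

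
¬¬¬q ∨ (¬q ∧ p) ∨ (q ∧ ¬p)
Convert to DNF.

¬¬¬q ∨ (¬q ∧ p) ∨ (q ∧ ¬p)
≡ ¬q ∨ (¬q ∧ p) ∨ (q ∧ ¬p)   [double negation]
≡ ¬q ∨ (q ∧ ¬p)   [simplify]

¬q ∨ (q ∧ ¬p)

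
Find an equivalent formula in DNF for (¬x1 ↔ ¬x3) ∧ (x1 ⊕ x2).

(x1 ∧ x3 ∧ ¬x2) ∨ (¬x3 ∧ ¬x1 ∧ x2)

(¬x1 ↔ ¬x3) ∧ (x1 ⊕ x2)
= (¬x1 → ¬x3) ∧ (¬x3 → ¬x1) ∧ (x1 ⊕ x2)   [eliminate ↔]
= (¬¬x1 ∨ ¬x3) ∧ (¬x3 → ¬x1) ∧ (x1 ⊕ x2)   [eliminate →]
= (¬¬x1 ∨ ¬x3) ∧ (¬¬x3 ∨ ¬x1) ∧ (x1 ⊕ x2)   [eliminate →]
= (¬¬x1 ∨ ¬x3) ∧ (¬¬x3 ∨ ¬x1) ∧ ((x1 ∧ ¬x2) ∨ (¬x1 ∧ x2))   [expand ⊕]
= (x1 ∨ ¬x3) ∧ (¬¬x3 ∨ ¬x1) ∧ ((x1 ∧ ¬x2) ∨ (¬x1 ∧ x2))   [double negation]
= (x1 ∨ ¬x3) ∧ (x3 ∨ ¬x1) ∧ ((x1 ∧ ¬x2) ∨ (¬x1 ∧ x2))   [double negation]
= (x1 ∧ x3 ∧ x1 ∧ ¬x2) ∨ (x1 ∧ x3 ∧ ¬x1 ∧ x2) ∨ (x1 ∧ ¬x1 ∧ x1 ∧ ¬x2) ∨ (x1 ∧ ¬x1 ∧ ¬x1 ∧ x2) ∨ (¬x3 ∧ x3 ∧ x1 ∧ ¬x2) ∨ (¬x3 ∧ x3 ∧ ¬x1 ∧ x2) ∨ (¬x3 ∧ ¬x1 ∧ x1 ∧ ¬x2) ∨ (¬x3 ∧ ¬x1 ∧ ¬x1 ∧ x2)   [distribute ∧ over ∨]
= (x1 ∧ x3 ∧ ¬x2) ∨ (¬x3 ∧ ¬x1 ∧ x2)   [simplify]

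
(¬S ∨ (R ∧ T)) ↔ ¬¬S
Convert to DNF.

S ∧ R ∧ T

(¬S ∨ (R ∧ T)) ↔ ¬¬S
⇔ ((¬S ∨ (R ∧ T)) → ¬¬S) ∧ (¬¬S → (¬S ∨ (R ∧ T)))   — eliminate ↔
⇔ (¬(¬S ∨ (R ∧ T)) ∨ ¬¬S) ∧ (¬¬S → (¬S ∨ (R ∧ T)))   — eliminate →
⇔ (¬(¬S ∨ (R ∧ T)) ∨ ¬¬S) ∧ (¬¬¬S ∨ ¬S ∨ (R ∧ T))   — eliminate →
⇔ ((¬¬S ∧ ¬(R ∧ T)) ∨ ¬¬S) ∧ (¬¬¬S ∨ ¬S ∨ (R ∧ T))   — De Morgan
⇔ ((S ∧ ¬(R ∧ T)) ∨ ¬¬S) ∧ (¬¬¬S ∨ ¬S ∨ (R ∧ T))   — double negation
⇔ ((S ∧ (¬R ∨ ¬T)) ∨ ¬¬S) ∧ (¬¬¬S ∨ ¬S ∨ (R ∧ T))   — De Morgan
⇔ ((S ∧ (¬R ∨ ¬T)) ∨ S) ∧ (¬¬¬S ∨ ¬S ∨ (R ∧ T))   — double negation
⇔ ((S ∧ (¬R ∨ ¬T)) ∨ S) ∧ (¬S ∨ ¬S ∨ (R ∧ T))   — double negation
⇔ (S ∧ ¬R ∧ ¬S) ∨ (S ∧ ¬R ∧ ¬S) ∨ (S ∧ ¬R ∧ R ∧ T) ∨ (S ∧ ¬T ∧ ¬S) ∨ (S ∧ ¬T ∧ ¬S) ∨ (S ∧ ¬T ∧ R ∧ T) ∨ (S ∧ ¬S) ∨ (S ∧ ¬S) ∨ (S ∧ R ∧ T)   — distribute ∧ over ∨
⇔ S ∧ R ∧ T   — simplify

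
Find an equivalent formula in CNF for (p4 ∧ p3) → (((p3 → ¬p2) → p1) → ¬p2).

(p4 ∧ p3) → (((p3 → ¬p2) → p1) → ¬p2)
⇔ ¬(p4 ∧ p3) ∨ (((p3 → ¬p2) → p1) → ¬p2)
⇔ ¬(p4 ∧ p3) ∨ ¬((p3 → ¬p2) → p1) ∨ ¬p2
⇔ ¬(p4 ∧ p3) ∨ ¬(¬(p3 → ¬p2) ∨ p1) ∨ ¬p2
⇔ ¬(p4 ∧ p3) ∨ ¬(¬(¬p3 ∨ ¬p2) ∨ p1) ∨ ¬p2
⇔ ¬p4 ∨ ¬p3 ∨ ¬(¬(¬p3 ∨ ¬p2) ∨ p1) ∨ ¬p2
⇔ ¬p4 ∨ ¬p3 ∨ (¬¬(¬p3 ∨ ¬p2) ∧ ¬p1) ∨ ¬p2
⇔ ¬p4 ∨ ¬p3 ∨ ((¬p3 ∨ ¬p2) ∧ ¬p1) ∨ ¬p2
⇔ (¬p4 ∨ ¬p3 ∨ ¬p3 ∨ ¬p2 ∨ ¬p2) ∧ (¬p4 ∨ ¬p3 ∨ ¬p1 ∨ ¬p2)
⇔ ¬p4 ∨ ¬p3 ∨ ¬p2

¬p4 ∨ ¬p3 ∨ ¬p2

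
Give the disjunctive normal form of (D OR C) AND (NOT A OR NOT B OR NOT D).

(D OR C) AND (NOT A OR NOT B OR NOT D)
≡ (D AND NOT A) OR (D AND NOT B) OR (D AND NOT D) OR (C AND NOT A) OR (C AND NOT B) OR (C AND NOT D)   [distribute AND over OR]
≡ (D AND NOT A) OR (D AND NOT B) OR (C AND NOT A) OR (C AND NOT B) OR (C AND NOT D)   [simplify]

(D AND NOT A) OR (D AND NOT B) OR (C AND NOT A) OR (C AND NOT B) OR (C AND NOT D)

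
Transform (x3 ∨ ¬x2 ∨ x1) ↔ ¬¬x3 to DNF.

(x3 ∨ ¬x2 ∨ x1) ↔ ¬¬x3
= ((x3 ∨ ¬x2 ∨ x1) → ¬¬x3) ∧ (¬¬x3 → (x3 ∨ ¬x2 ∨ x1))   — eliminate ↔
= (¬(x3 ∨ ¬x2 ∨ x1) ∨ ¬¬x3) ∧ (¬¬x3 → (x3 ∨ ¬x2 ∨ x1))   — eliminate →
= (¬(x3 ∨ ¬x2 ∨ x1) ∨ ¬¬x3) ∧ (¬¬¬x3 ∨ x3 ∨ ¬x2 ∨ x1)   — eliminate →
= ((¬x3 ∧ ¬¬x2 ∧ ¬x1) ∨ ¬¬x3) ∧ (¬¬¬x3 ∨ x3 ∨ ¬x2 ∨ x1)   — De Morgan
= ((¬x3 ∧ x2 ∧ ¬x1) ∨ ¬¬x3) ∧ (¬¬¬x3 ∨ x3 ∨ ¬x2 ∨ x1)   — double negation
= ((¬x3 ∧ x2 ∧ ¬x1) ∨ x3) ∧ (¬¬¬x3 ∨ x3 ∨ ¬x2 ∨ x1)   — double negation
= ((¬x3 ∧ x2 ∧ ¬x1) ∨ x3) ∧ (¬x3 ∨ x3 ∨ ¬x2 ∨ x1)   — double negation
= (¬x3 ∧ x2 ∧ ¬x1 ∧ ¬x3) ∨ (¬x3 ∧ x2 ∧ ¬x1 ∧ x3) ∨ (¬x3 ∧ x2 ∧ ¬x1 ∧ ¬x2) ∨ (¬x3 ∧ x2 ∧ ¬x1 ∧ x1) ∨ (x3 ∧ ¬x3) ∨ (x3 ∧ x3) ∨ (x3 ∧ ¬x2) ∨ (x3 ∧ x1)   — distribute ∧ over ∨
= (¬x3 ∧ x2 ∧ ¬x1) ∨ x3   — simplify

(¬x3 ∧ x2 ∧ ¬x1) ∨ x3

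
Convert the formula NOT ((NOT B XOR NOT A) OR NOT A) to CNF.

NOT ((NOT B XOR NOT A) OR NOT A)
= NOT (((NOT B OR NOT A) AND NOT (NOT B AND NOT A)) OR NOT A)
= NOT ((NOT B OR NOT A) AND NOT (NOT B AND NOT A)) AND NOT NOT A
= (NOT (NOT B OR NOT A) OR NOT NOT (NOT B AND NOT A)) AND NOT NOT A
= ((NOT NOT B AND NOT NOT A) OR NOT NOT (NOT B AND NOT A)) AND NOT NOT A
= ((B AND NOT NOT A) OR NOT NOT (NOT B AND NOT A)) AND NOT NOT A
= ((B AND A) OR NOT NOT (NOT B AND NOT A)) AND NOT NOT A
= ((B AND A) OR (NOT B AND NOT A)) AND NOT NOT A
= ((B AND A) OR (NOT B AND NOT A)) AND A
= (B OR NOT B) AND (B OR NOT A) AND (A OR NOT B) AND (A OR NOT A) AND A
= (B OR NOT A) AND A

(B OR NOT A) AND A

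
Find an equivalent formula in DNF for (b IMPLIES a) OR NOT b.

(b IMPLIES a) OR NOT b
≡ NOT b OR a OR NOT b   — eliminate IMPLIES
≡ NOT b OR a   — simplify

NOT b OR a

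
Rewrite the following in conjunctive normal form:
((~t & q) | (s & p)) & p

((~t & q) | (s & p)) & p
= (~t | s) & (~t | p) & (q | s) & (q | p) & p   [distribute | over &]
= (~t | s) & (q | s) & p   [simplify]

(~t | s) & (q | s) & p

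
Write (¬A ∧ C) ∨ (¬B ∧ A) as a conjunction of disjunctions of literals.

(¬A ∧ C) ∨ (¬B ∧ A)
= (¬A ∨ ¬B) ∧ (¬A ∨ A) ∧ (C ∨ ¬B) ∧ (C ∨ A)   [distribute ∨ over ∧]
= (¬A ∨ ¬B) ∧ (C ∨ ¬B) ∧ (C ∨ A)   [simplify]

(¬A ∨ ¬B) ∧ (C ∨ ¬B) ∧ (C ∨ A)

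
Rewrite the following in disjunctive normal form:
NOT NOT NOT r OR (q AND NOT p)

NOT NOT NOT r OR (q AND NOT p)
⇔ NOT r OR (q AND NOT p)   (double negation)

NOT r OR (q AND NOT p)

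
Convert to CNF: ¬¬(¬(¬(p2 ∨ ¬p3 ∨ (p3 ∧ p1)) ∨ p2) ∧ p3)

(p2 ∨ ¬p3 ∨ p1) ∧ ¬p2 ∧ p3

¬¬(¬(¬(p2 ∨ ¬p3 ∨ (p3 ∧ p1)) ∨ p2) ∧ p3)
≡ ¬(¬(p2 ∨ ¬p3 ∨ (p3 ∧ p1)) ∨ p2) ∧ p3
≡ ¬¬(p2 ∨ ¬p3 ∨ (p3 ∧ p1)) ∧ ¬p2 ∧ p3
≡ (p2 ∨ ¬p3 ∨ (p3 ∧ p1)) ∧ ¬p2 ∧ p3
≡ (p2 ∨ ¬p3 ∨ p3) ∧ (p2 ∨ ¬p3 ∨ p1) ∧ ¬p2 ∧ p3
≡ (p2 ∨ ¬p3 ∨ p1) ∧ ¬p2 ∧ p3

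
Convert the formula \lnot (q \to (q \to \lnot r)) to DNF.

\lnot (q \to (q \to \lnot r))
≡ \lnot (\lnot q \lor (q \to \lnot r))   — eliminate \to
≡ \lnot (\lnot q \lor \lnot q \lor \lnot r)   — eliminate \to
≡ \lnot \lnot q \land \lnot \lnot q \land \lnot \lnot r   — De Morgan
≡ q \land \lnot \lnot q \land \lnot \lnot r   — double negation
≡ q \land q \land \lnot \lnot r   — double negation
≡ q \land q \land r   — double negation
≡ q \land r   — simplify

q \land r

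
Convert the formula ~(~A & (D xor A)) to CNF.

~(~A & (D xor A))
≡ ~(~A & (D | A) & ~(D & A))   [expand xor]
≡ ~~A | ~(D | A) | ~~(D & A)   [De Morgan]
≡ A | ~(D | A) | ~~(D & A)   [double negation]
≡ A | (~D & ~A) | ~~(D & A)   [De Morgan]
≡ A | (~D & ~A) | (D & A)   [double negation]
≡ (A | ~D | D) & (A | ~D | A) & (A | ~A | D) & (A | ~A | A)   [distribute | over &]
≡ A | ~D   [simplify]

A | ~D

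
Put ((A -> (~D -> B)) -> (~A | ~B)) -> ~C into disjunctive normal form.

(B & A) | ~C

((A -> (~D -> B)) -> (~A | ~B)) -> ~C
⇔ ~((A -> (~D -> B)) -> (~A | ~B)) | ~C   [eliminate ->]
⇔ ~(~(A -> (~D -> B)) | ~A | ~B) | ~C   [eliminate ->]
⇔ ~(~(~A | (~D -> B)) | ~A | ~B) | ~C   [eliminate ->]
⇔ ~(~(~A | ~~D | B) | ~A | ~B) | ~C   [eliminate ->]
⇔ (~~(~A | ~~D | B) & ~~A & ~~B) | ~C   [De Morgan]
⇔ ((~A | ~~D | B) & ~~A & ~~B) | ~C   [double negation]
⇔ ((~A | D | B) & ~~A & ~~B) | ~C   [double negation]
⇔ ((~A | D | B) & A & ~~B) | ~C   [double negation]
⇔ ((~A | D | B) & A & B) | ~C   [double negation]
⇔ (~A & A & B) | (D & A & B) | (B & A & B) | ~C   [distribute & over |]
⇔ (B & A) | ~C   [simplify]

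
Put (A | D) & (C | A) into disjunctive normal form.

(A | D) & (C | A)
≡ (A & C) | (A & A) | (D & C) | (D & A)   [distribute & over |]
≡ A | (D & C)   [simplify]

A | (D & C)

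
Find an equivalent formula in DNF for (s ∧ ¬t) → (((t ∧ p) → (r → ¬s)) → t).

(s ∧ ¬t) → (((t ∧ p) → (r → ¬s)) → t)
≡ ¬(s ∧ ¬t) ∨ (((t ∧ p) → (r → ¬s)) → t)   — eliminate →
≡ ¬(s ∧ ¬t) ∨ ¬((t ∧ p) → (r → ¬s)) ∨ t   — eliminate →
≡ ¬(s ∧ ¬t) ∨ ¬(¬(t ∧ p) ∨ (r → ¬s)) ∨ t   — eliminate →
≡ ¬(s ∧ ¬t) ∨ ¬(¬(t ∧ p) ∨ ¬r ∨ ¬s) ∨ t   — eliminate →
≡ ¬s ∨ ¬¬t ∨ ¬(¬(t ∧ p) ∨ ¬r ∨ ¬s) ∨ t   — De Morgan
≡ ¬s ∨ t ∨ ¬(¬(t ∧ p) ∨ ¬r ∨ ¬s) ∨ t   — double negation
≡ ¬s ∨ t ∨ (¬¬(t ∧ p) ∧ ¬¬r ∧ ¬¬s) ∨ t   — De Morgan
≡ ¬s ∨ t ∨ (t ∧ p ∧ ¬¬r ∧ ¬¬s) ∨ t   — double negation
≡ ¬s ∨ t ∨ (t ∧ p ∧ r ∧ ¬¬s) ∨ t   — double negation
≡ ¬s ∨ t ∨ (t ∧ p ∧ r ∧ s) ∨ t   — double negation
≡ ¬s ∨ t   — simplify

¬s ∨ t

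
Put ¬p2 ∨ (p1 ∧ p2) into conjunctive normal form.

¬p2 ∨ (p1 ∧ p2)
⇔ (¬p2 ∨ p1) ∧ (¬p2 ∨ p2)   [distribute ∨ over ∧]
⇔ ¬p2 ∨ p1   [simplify]

¬p2 ∨ p1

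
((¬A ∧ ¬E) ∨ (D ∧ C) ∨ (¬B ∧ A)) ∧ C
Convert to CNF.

((¬A ∧ ¬E) ∨ (D ∧ C) ∨ (¬B ∧ A)) ∧ C
⇔ (¬A ∨ D ∨ ¬B) ∧ (¬A ∨ D ∨ A) ∧ (¬A ∨ C ∨ ¬B) ∧ (¬A ∨ C ∨ A) ∧ (¬E ∨ D ∨ ¬B) ∧ (¬E ∨ D ∨ A) ∧ (¬E ∨ C ∨ ¬B) ∧ (¬E ∨ C ∨ A) ∧ C   (distribute ∨ over ∧)
⇔ (¬A ∨ D ∨ ¬B) ∧ (¬E ∨ D ∨ ¬B) ∧ (¬E ∨ D ∨ A) ∧ C   (simplify)

(¬A ∨ D ∨ ¬B) ∧ (¬E ∨ D ∨ ¬B) ∧ (¬E ∨ D ∨ A) ∧ C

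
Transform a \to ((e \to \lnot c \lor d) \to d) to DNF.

\lnot a \lor e \land c \land \lnot d \lor d

a \to ((e \to \lnot c \lor d) \to d)
≡ \lnot a \lor ((e \to \lnot c \lor d) \to d)   (eliminate \to)
≡ \lnot a \lor \lnot (e \to \lnot c \lor d) \lor d   (eliminate \to)
≡ \lnot a \lor \lnot (\lnot e \lor \lnot c \lor d) \lor d   (eliminate \to)
≡ \lnot a \lor \lnot \lnot e \land \lnot \lnot c \land \lnot d \lor d   (De Morgan)
≡ \lnot a \lor e \land \lnot \lnot c \land \lnot d \lor d   (double negation)
≡ \lnot a \lor e \land c \land \lnot d \lor d   (double negation)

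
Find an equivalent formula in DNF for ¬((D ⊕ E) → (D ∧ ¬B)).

(D ∧ ¬E ∧ B) ∨ (¬D ∧ E)

¬((D ⊕ E) → (D ∧ ¬B))
≡ ¬(¬(D ⊕ E) ∨ (D ∧ ¬B))   (eliminate →)
≡ ¬(¬((D ∧ ¬E) ∨ (¬D ∧ E)) ∨ (D ∧ ¬B))   (expand ⊕)
≡ ¬¬((D ∧ ¬E) ∨ (¬D ∧ E)) ∧ ¬(D ∧ ¬B)   (De Morgan)
≡ ((D ∧ ¬E) ∨ (¬D ∧ E)) ∧ ¬(D ∧ ¬B)   (double negation)
≡ ((D ∧ ¬E) ∨ (¬D ∧ E)) ∧ (¬D ∨ ¬¬B)   (De Morgan)
≡ ((D ∧ ¬E) ∨ (¬D ∧ E)) ∧ (¬D ∨ B)   (double negation)
≡ (D ∧ ¬E ∧ ¬D) ∨ (D ∧ ¬E ∧ B) ∨ (¬D ∧ E ∧ ¬D) ∨ (¬D ∧ E ∧ B)   (distribute ∧ over ∨)
≡ (D ∧ ¬E ∧ B) ∨ (¬D ∧ E)   (simplify)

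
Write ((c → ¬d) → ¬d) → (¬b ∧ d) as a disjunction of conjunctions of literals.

((c → ¬d) → ¬d) → (¬b ∧ d)
= ¬((c → ¬d) → ¬d) ∨ (¬b ∧ d)   [eliminate →]
= ¬(¬(c → ¬d) ∨ ¬d) ∨ (¬b ∧ d)   [eliminate →]
= ¬(¬(¬c ∨ ¬d) ∨ ¬d) ∨ (¬b ∧ d)   [eliminate →]
= (¬¬(¬c ∨ ¬d) ∧ ¬¬d) ∨ (¬b ∧ d)   [De Morgan]
= ((¬c ∨ ¬d) ∧ ¬¬d) ∨ (¬b ∧ d)   [double negation]
= ((¬c ∨ ¬d) ∧ d) ∨ (¬b ∧ d)   [double negation]
= (¬c ∧ d) ∨ (¬d ∧ d) ∨ (¬b ∧ d)   [distribute ∧ over ∨]
= (¬c ∧ d) ∨ (¬b ∧ d)   [simplify]

(¬c ∧ d) ∨ (¬b ∧ d)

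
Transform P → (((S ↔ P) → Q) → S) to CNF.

¬P ∨ S

P → (((S ↔ P) → Q) → S)
≡ ¬P ∨ (((S ↔ P) → Q) → S)   [eliminate →]
≡ ¬P ∨ ¬((S ↔ P) → Q) ∨ S   [eliminate →]
≡ ¬P ∨ ¬(¬(S ↔ P) ∨ Q) ∨ S   [eliminate →]
≡ ¬P ∨ ¬(¬((S → P) ∧ (P → S)) ∨ Q) ∨ S   [eliminate ↔]
≡ ¬P ∨ ¬(¬((¬S ∨ P) ∧ (P → S)) ∨ Q) ∨ S   [eliminate →]
≡ ¬P ∨ ¬(¬((¬S ∨ P) ∧ (¬P ∨ S)) ∨ Q) ∨ S   [eliminate →]
≡ ¬P ∨ (¬¬((¬S ∨ P) ∧ (¬P ∨ S)) ∧ ¬Q) ∨ S   [De Morgan]
≡ ¬P ∨ ((¬S ∨ P) ∧ (¬P ∨ S) ∧ ¬Q) ∨ S   [double negation]
≡ (¬P ∨ ¬S ∨ P ∨ S) ∧ (¬P ∨ ¬P ∨ S ∨ S) ∧ (¬P ∨ ¬Q ∨ S)   [distribute ∨ over ∧]
≡ ¬P ∨ S   [simplify]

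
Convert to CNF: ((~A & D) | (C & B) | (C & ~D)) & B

((~A & D) | (C & B) | (C & ~D)) & B
= (~A | C | C) & (~A | C | ~D) & (~A | B | C) & (~A | B | ~D) & (D | C | C) & (D | C | ~D) & (D | B | C) & (D | B | ~D) & B   [distribute | over &]
= (~A | C) & (D | C) & B   [simplify]

(~A | C) & (D | C) & B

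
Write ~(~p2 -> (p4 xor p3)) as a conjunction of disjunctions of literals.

~p2 & (~p4 | p3) & (~p3 | p4)

~(~p2 -> (p4 xor p3))
⇔ ~(~~p2 | (p4 xor p3))   — eliminate ->
⇔ ~(~~p2 | ((p4 | p3) & ~(p4 & p3)))   — expand xor
⇔ ~~~p2 & ~((p4 | p3) & ~(p4 & p3))   — De Morgan
⇔ ~p2 & ~((p4 | p3) & ~(p4 & p3))   — double negation
⇔ ~p2 & (~(p4 | p3) | ~~(p4 & p3))   — De Morgan
⇔ ~p2 & ((~p4 & ~p3) | ~~(p4 & p3))   — De Morgan
⇔ ~p2 & ((~p4 & ~p3) | (p4 & p3))   — double negation
⇔ ~p2 & (~p4 | p4) & (~p4 | p3) & (~p3 | p4) & (~p3 | p3)   — distribute | over &
⇔ ~p2 & (~p4 | p3) & (~p3 | p4)   — simplify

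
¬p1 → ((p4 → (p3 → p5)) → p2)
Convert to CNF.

¬p1 → ((p4 → (p3 → p5)) → p2)
⇔ ¬¬p1 ∨ ((p4 → (p3 → p5)) → p2)   [eliminate →]
⇔ ¬¬p1 ∨ ¬(p4 → (p3 → p5)) ∨ p2   [eliminate →]
⇔ ¬¬p1 ∨ ¬(¬p4 ∨ (p3 → p5)) ∨ p2   [eliminate →]
⇔ ¬¬p1 ∨ ¬(¬p4 ∨ ¬p3 ∨ p5) ∨ p2   [eliminate →]
⇔ p1 ∨ ¬(¬p4 ∨ ¬p3 ∨ p5) ∨ p2   [double negation]
⇔ p1 ∨ (¬¬p4 ∧ ¬¬p3 ∧ ¬p5) ∨ p2   [De Morgan]
⇔ p1 ∨ (p4 ∧ ¬¬p3 ∧ ¬p5) ∨ p2   [double negation]
⇔ p1 ∨ (p4 ∧ p3 ∧ ¬p5) ∨ p2   [double negation]
⇔ (p1 ∨ p4 ∨ p2) ∧ (p1 ∨ p3 ∨ p2) ∧ (p1 ∨ ¬p5 ∨ p2)   [distribute ∨ over ∧]

(p1 ∨ p4 ∨ p2) ∧ (p1 ∨ p3 ∨ p2) ∧ (p1 ∨ ¬p5 ∨ p2)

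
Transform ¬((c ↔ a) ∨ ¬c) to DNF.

c ∧ ¬a

¬((c ↔ a) ∨ ¬c)
≡ ¬(((c → a) ∧ (a → c)) ∨ ¬c)   (eliminate ↔)
≡ ¬(((¬c ∨ a) ∧ (a → c)) ∨ ¬c)   (eliminate →)
≡ ¬(((¬c ∨ a) ∧ (¬a ∨ c)) ∨ ¬c)   (eliminate →)
≡ ¬((¬c ∨ a) ∧ (¬a ∨ c)) ∧ ¬¬c   (De Morgan)
≡ (¬(¬c ∨ a) ∨ ¬(¬a ∨ c)) ∧ ¬¬c   (De Morgan)
≡ ((¬¬c ∧ ¬a) ∨ ¬(¬a ∨ c)) ∧ ¬¬c   (De Morgan)
≡ ((c ∧ ¬a) ∨ ¬(¬a ∨ c)) ∧ ¬¬c   (double negation)
≡ ((c ∧ ¬a) ∨ (¬¬a ∧ ¬c)) ∧ ¬¬c   (De Morgan)
≡ ((c ∧ ¬a) ∨ (a ∧ ¬c)) ∧ ¬¬c   (double negation)
≡ ((c ∧ ¬a) ∨ (a ∧ ¬c)) ∧ c   (double negation)
≡ (c ∧ ¬a ∧ c) ∨ (a ∧ ¬c ∧ c)   (distribute ∧ over ∨)
≡ c ∧ ¬a   (simplify)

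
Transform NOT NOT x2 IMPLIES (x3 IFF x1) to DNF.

NOT NOT x2 IMPLIES (x3 IFF x1)
= NOT NOT NOT x2 OR (x3 IFF x1)   [eliminate IMPLIES]
= NOT NOT NOT x2 OR ((x3 IMPLIES x1) AND (x1 IMPLIES x3))   [eliminate IFF]
= NOT NOT NOT x2 OR ((NOT x3 OR x1) AND (x1 IMPLIES x3))   [eliminate IMPLIES]
= NOT NOT NOT x2 OR ((NOT x3 OR x1) AND (NOT x1 OR x3))   [eliminate IMPLIES]
= NOT x2 OR ((NOT x3 OR x1) AND (NOT x1 OR x3))   [double negation]
= NOT x2 OR (NOT x3 AND NOT x1) OR (NOT x3 AND x3) OR (x1 AND NOT x1) OR (x1 AND x3)   [distribute AND over OR]
= NOT x2 OR (NOT x3 AND NOT x1) OR (x1 AND x3)   [simplify]

NOT x2 OR (NOT x3 AND NOT x1) OR (x1 AND x3)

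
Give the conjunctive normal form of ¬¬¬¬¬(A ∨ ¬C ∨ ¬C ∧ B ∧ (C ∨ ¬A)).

¬¬¬¬¬(A ∨ ¬C ∨ ¬C ∧ B ∧ (C ∨ ¬A))
⇔ ¬¬¬(A ∨ ¬C ∨ ¬C ∧ B ∧ (C ∨ ¬A))   [double negation]
⇔ ¬(A ∨ ¬C ∨ ¬C ∧ B ∧ (C ∨ ¬A))   [double negation]
⇔ ¬A ∧ ¬¬C ∧ ¬(¬C ∧ B ∧ (C ∨ ¬A))   [De Morgan]
⇔ ¬A ∧ C ∧ ¬(¬C ∧ B ∧ (C ∨ ¬A))   [double negation]
⇔ ¬A ∧ C ∧ (¬¬C ∨ ¬B ∨ ¬(C ∨ ¬A))   [De Morgan]
⇔ ¬A ∧ C ∧ (C ∨ ¬B ∨ ¬(C ∨ ¬A))   [double negation]
⇔ ¬A ∧ C ∧ (C ∨ ¬B ∨ ¬C ∧ ¬¬A)   [De Morgan]
⇔ ¬A ∧ C ∧ (C ∨ ¬B ∨ ¬C ∧ A)   [double negation]
⇔ ¬A ∧ C ∧ (C ∨ ¬B ∨ ¬C) ∧ (C ∨ ¬B ∨ A)   [distribute ∨ over ∧]
⇔ ¬A ∧ C   [simplify]

¬A ∧ C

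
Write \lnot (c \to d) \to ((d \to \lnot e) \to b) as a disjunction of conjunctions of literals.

\lnot (c \to d) \to ((d \to \lnot e) \to b)
⇔ \lnot \lnot (c \to d) \lor ((d \to \lnot e) \to b)   [eliminate \to]
⇔ \lnot \lnot (\lnot c \lor d) \lor ((d \to \lnot e) \to b)   [eliminate \to]
⇔ \lnot \lnot (\lnot c \lor d) \lor \lnot (d \to \lnot e) \lor b   [eliminate \to]
⇔ \lnot \lnot (\lnot c \lor d) \lor \lnot (\lnot d \lor \lnot e) \lor b   [eliminate \to]
⇔ \lnot c \lor d \lor \lnot (\lnot d \lor \lnot e) \lor b   [double negation]
⇔ \lnot c \lor d \lor (\lnot \lnot d \land \lnot \lnot e) \lor b   [De Morgan]
⇔ \lnot c \lor d \lor (d \land \lnot \lnot e) \lor b   [double negation]
⇔ \lnot c \lor d \lor (d \land e) \lor b   [double negation]
⇔ \lnot c \lor d \lor b   [simplify]

\lnot c \lor d \lor b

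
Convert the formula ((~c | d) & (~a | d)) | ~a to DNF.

((~c | d) & (~a | d)) | ~a
≡ (~c & ~a) | (~c & d) | (d & ~a) | (d & d) | ~a   (distribute & over |)
≡ d | ~a   (simplify)

d | ~a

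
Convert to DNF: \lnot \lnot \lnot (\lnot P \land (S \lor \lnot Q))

\lnot \lnot \lnot (\lnot P \land (S \lor \lnot Q))
≡ \lnot (\lnot P \land (S \lor \lnot Q))   [double negation]
≡ \lnot \lnot P \lor \lnot (S \lor \lnot Q)   [De Morgan]
≡ P \lor \lnot (S \lor \lnot Q)   [double negation]
≡ P \lor (\lnot S \land \lnot \lnot Q)   [De Morgan]
≡ P \lor (\lnot S \land Q)   [double negation]

P \lor (\lnot S \land Q)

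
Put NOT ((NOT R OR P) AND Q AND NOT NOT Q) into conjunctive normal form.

(R OR NOT Q) AND (NOT P OR NOT Q)

NOT ((NOT R OR P) AND Q AND NOT NOT Q)
≡ NOT (NOT R OR P) OR NOT Q OR NOT NOT NOT Q   — De Morgan
≡ (NOT NOT R AND NOT P) OR NOT Q OR NOT NOT NOT Q   — De Morgan
≡ (R AND NOT P) OR NOT Q OR NOT NOT NOT Q   — double negation
≡ (R AND NOT P) OR NOT Q OR NOT Q   — double negation
≡ (R OR NOT Q OR NOT Q) AND (NOT P OR NOT Q OR NOT Q)   — distribute OR over AND
≡ (R OR NOT Q) AND (NOT P OR NOT Q)   — simplify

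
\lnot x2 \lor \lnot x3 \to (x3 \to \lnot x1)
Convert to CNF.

x2 \lor \lnot x3 \lor \lnot x1

\lnot x2 \lor \lnot x3 \to (x3 \to \lnot x1)
= \lnot (\lnot x2 \lor \lnot x3) \lor (x3 \to \lnot x1)   [eliminate \to]
= \lnot (\lnot x2 \lor \lnot x3) \lor \lnot x3 \lor \lnot x1   [eliminate \to]
= \lnot \lnot x2 \land \lnot \lnot x3 \lor \lnot x3 \lor \lnot x1   [De Morgan]
= x2 \land \lnot \lnot x3 \lor \lnot x3 \lor \lnot x1   [double negation]
= x2 \land x3 \lor \lnot x3 \lor \lnot x1   [double negation]
= (x2 \lor \lnot x3 \lor \lnot x1) \land (x3 \lor \lnot x3 \lor \lnot x1)   [distribute \lor over \land]
= x2 \lor \lnot x3 \lor \lnot x1   [simplify]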